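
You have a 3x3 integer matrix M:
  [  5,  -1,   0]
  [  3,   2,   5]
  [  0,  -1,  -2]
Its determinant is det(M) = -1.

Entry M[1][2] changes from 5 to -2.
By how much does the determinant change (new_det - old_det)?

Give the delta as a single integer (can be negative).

Cofactor C_12 = 5
Entry delta = -2 - 5 = -7
Det delta = entry_delta * cofactor = -7 * 5 = -35

Answer: -35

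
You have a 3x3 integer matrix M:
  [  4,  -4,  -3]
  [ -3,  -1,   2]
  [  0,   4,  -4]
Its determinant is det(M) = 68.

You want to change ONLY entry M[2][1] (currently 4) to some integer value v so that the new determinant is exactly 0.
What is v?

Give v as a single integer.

Answer: -64

Derivation:
det is linear in entry M[2][1]: det = old_det + (v - 4) * C_21
Cofactor C_21 = 1
Want det = 0: 68 + (v - 4) * 1 = 0
  (v - 4) = -68 / 1 = -68
  v = 4 + (-68) = -64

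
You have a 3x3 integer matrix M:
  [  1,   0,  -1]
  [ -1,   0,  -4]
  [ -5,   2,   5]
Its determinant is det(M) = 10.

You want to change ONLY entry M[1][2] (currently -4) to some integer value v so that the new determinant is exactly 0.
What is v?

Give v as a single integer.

Answer: 1

Derivation:
det is linear in entry M[1][2]: det = old_det + (v - -4) * C_12
Cofactor C_12 = -2
Want det = 0: 10 + (v - -4) * -2 = 0
  (v - -4) = -10 / -2 = 5
  v = -4 + (5) = 1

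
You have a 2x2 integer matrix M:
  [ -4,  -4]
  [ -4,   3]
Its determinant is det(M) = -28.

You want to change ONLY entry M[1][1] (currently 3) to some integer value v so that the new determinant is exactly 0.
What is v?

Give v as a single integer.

Answer: -4

Derivation:
det is linear in entry M[1][1]: det = old_det + (v - 3) * C_11
Cofactor C_11 = -4
Want det = 0: -28 + (v - 3) * -4 = 0
  (v - 3) = 28 / -4 = -7
  v = 3 + (-7) = -4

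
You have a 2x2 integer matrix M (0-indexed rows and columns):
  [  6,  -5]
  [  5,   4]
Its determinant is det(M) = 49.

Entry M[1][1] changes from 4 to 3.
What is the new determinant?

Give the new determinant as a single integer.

Answer: 43

Derivation:
det is linear in row 1: changing M[1][1] by delta changes det by delta * cofactor(1,1).
Cofactor C_11 = (-1)^(1+1) * minor(1,1) = 6
Entry delta = 3 - 4 = -1
Det delta = -1 * 6 = -6
New det = 49 + -6 = 43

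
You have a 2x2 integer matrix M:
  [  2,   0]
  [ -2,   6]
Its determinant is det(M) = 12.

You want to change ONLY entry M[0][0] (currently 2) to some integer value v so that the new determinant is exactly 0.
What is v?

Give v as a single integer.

Answer: 0

Derivation:
det is linear in entry M[0][0]: det = old_det + (v - 2) * C_00
Cofactor C_00 = 6
Want det = 0: 12 + (v - 2) * 6 = 0
  (v - 2) = -12 / 6 = -2
  v = 2 + (-2) = 0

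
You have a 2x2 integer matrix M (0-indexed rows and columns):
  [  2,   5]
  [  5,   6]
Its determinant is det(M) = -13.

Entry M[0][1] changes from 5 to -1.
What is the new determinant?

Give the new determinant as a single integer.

det is linear in row 0: changing M[0][1] by delta changes det by delta * cofactor(0,1).
Cofactor C_01 = (-1)^(0+1) * minor(0,1) = -5
Entry delta = -1 - 5 = -6
Det delta = -6 * -5 = 30
New det = -13 + 30 = 17

Answer: 17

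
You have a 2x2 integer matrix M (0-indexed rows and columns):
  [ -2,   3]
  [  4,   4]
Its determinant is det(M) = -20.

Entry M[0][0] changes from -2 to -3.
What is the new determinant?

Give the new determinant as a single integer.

Answer: -24

Derivation:
det is linear in row 0: changing M[0][0] by delta changes det by delta * cofactor(0,0).
Cofactor C_00 = (-1)^(0+0) * minor(0,0) = 4
Entry delta = -3 - -2 = -1
Det delta = -1 * 4 = -4
New det = -20 + -4 = -24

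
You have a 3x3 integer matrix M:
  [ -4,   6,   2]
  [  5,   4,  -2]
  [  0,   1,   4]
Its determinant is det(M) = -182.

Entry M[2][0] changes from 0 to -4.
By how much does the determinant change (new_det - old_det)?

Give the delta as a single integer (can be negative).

Answer: 80

Derivation:
Cofactor C_20 = -20
Entry delta = -4 - 0 = -4
Det delta = entry_delta * cofactor = -4 * -20 = 80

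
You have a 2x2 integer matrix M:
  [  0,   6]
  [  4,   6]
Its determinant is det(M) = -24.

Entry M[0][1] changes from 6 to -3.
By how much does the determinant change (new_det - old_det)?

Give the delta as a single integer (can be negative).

Answer: 36

Derivation:
Cofactor C_01 = -4
Entry delta = -3 - 6 = -9
Det delta = entry_delta * cofactor = -9 * -4 = 36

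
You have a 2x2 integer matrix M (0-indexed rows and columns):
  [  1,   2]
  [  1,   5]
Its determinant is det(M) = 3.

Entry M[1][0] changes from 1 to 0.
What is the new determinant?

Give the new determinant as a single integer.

Answer: 5

Derivation:
det is linear in row 1: changing M[1][0] by delta changes det by delta * cofactor(1,0).
Cofactor C_10 = (-1)^(1+0) * minor(1,0) = -2
Entry delta = 0 - 1 = -1
Det delta = -1 * -2 = 2
New det = 3 + 2 = 5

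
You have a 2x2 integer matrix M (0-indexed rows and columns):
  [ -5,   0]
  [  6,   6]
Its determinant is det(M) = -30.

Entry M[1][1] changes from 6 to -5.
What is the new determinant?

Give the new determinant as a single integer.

det is linear in row 1: changing M[1][1] by delta changes det by delta * cofactor(1,1).
Cofactor C_11 = (-1)^(1+1) * minor(1,1) = -5
Entry delta = -5 - 6 = -11
Det delta = -11 * -5 = 55
New det = -30 + 55 = 25

Answer: 25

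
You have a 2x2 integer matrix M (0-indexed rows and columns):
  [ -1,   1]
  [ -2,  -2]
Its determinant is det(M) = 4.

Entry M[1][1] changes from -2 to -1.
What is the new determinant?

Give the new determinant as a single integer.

det is linear in row 1: changing M[1][1] by delta changes det by delta * cofactor(1,1).
Cofactor C_11 = (-1)^(1+1) * minor(1,1) = -1
Entry delta = -1 - -2 = 1
Det delta = 1 * -1 = -1
New det = 4 + -1 = 3

Answer: 3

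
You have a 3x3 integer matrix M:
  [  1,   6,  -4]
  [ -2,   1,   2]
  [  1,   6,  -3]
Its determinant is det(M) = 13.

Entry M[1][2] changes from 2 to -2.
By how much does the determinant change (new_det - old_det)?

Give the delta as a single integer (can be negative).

Answer: 0

Derivation:
Cofactor C_12 = 0
Entry delta = -2 - 2 = -4
Det delta = entry_delta * cofactor = -4 * 0 = 0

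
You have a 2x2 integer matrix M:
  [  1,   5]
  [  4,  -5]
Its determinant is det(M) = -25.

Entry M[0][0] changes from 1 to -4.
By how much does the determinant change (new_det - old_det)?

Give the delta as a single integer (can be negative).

Answer: 25

Derivation:
Cofactor C_00 = -5
Entry delta = -4 - 1 = -5
Det delta = entry_delta * cofactor = -5 * -5 = 25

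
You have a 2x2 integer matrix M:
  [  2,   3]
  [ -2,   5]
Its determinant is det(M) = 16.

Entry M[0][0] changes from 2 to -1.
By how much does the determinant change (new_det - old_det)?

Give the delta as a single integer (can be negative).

Answer: -15

Derivation:
Cofactor C_00 = 5
Entry delta = -1 - 2 = -3
Det delta = entry_delta * cofactor = -3 * 5 = -15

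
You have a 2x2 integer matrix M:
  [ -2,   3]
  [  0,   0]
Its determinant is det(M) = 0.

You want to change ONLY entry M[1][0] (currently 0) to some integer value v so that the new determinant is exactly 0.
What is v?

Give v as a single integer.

det is linear in entry M[1][0]: det = old_det + (v - 0) * C_10
Cofactor C_10 = -3
Want det = 0: 0 + (v - 0) * -3 = 0
  (v - 0) = 0 / -3 = 0
  v = 0 + (0) = 0

Answer: 0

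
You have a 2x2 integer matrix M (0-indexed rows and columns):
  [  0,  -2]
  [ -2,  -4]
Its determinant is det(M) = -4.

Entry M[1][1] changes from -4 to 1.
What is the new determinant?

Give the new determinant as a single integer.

det is linear in row 1: changing M[1][1] by delta changes det by delta * cofactor(1,1).
Cofactor C_11 = (-1)^(1+1) * minor(1,1) = 0
Entry delta = 1 - -4 = 5
Det delta = 5 * 0 = 0
New det = -4 + 0 = -4

Answer: -4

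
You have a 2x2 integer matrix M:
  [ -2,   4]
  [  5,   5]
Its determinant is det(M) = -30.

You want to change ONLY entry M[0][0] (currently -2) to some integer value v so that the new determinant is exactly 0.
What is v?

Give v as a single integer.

Answer: 4

Derivation:
det is linear in entry M[0][0]: det = old_det + (v - -2) * C_00
Cofactor C_00 = 5
Want det = 0: -30 + (v - -2) * 5 = 0
  (v - -2) = 30 / 5 = 6
  v = -2 + (6) = 4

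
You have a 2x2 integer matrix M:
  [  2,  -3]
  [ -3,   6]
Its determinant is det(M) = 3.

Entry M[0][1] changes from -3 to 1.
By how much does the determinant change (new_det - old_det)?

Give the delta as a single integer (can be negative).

Answer: 12

Derivation:
Cofactor C_01 = 3
Entry delta = 1 - -3 = 4
Det delta = entry_delta * cofactor = 4 * 3 = 12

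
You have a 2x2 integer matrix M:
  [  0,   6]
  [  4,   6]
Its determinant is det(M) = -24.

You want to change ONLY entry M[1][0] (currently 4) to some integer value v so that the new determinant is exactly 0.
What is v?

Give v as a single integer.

Answer: 0

Derivation:
det is linear in entry M[1][0]: det = old_det + (v - 4) * C_10
Cofactor C_10 = -6
Want det = 0: -24 + (v - 4) * -6 = 0
  (v - 4) = 24 / -6 = -4
  v = 4 + (-4) = 0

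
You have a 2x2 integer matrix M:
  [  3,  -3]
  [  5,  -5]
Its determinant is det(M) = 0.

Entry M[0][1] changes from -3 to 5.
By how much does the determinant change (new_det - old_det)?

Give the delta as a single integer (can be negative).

Cofactor C_01 = -5
Entry delta = 5 - -3 = 8
Det delta = entry_delta * cofactor = 8 * -5 = -40

Answer: -40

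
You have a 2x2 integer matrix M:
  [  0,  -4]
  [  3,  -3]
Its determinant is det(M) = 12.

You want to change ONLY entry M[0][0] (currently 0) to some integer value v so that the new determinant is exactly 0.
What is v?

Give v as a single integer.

Answer: 4

Derivation:
det is linear in entry M[0][0]: det = old_det + (v - 0) * C_00
Cofactor C_00 = -3
Want det = 0: 12 + (v - 0) * -3 = 0
  (v - 0) = -12 / -3 = 4
  v = 0 + (4) = 4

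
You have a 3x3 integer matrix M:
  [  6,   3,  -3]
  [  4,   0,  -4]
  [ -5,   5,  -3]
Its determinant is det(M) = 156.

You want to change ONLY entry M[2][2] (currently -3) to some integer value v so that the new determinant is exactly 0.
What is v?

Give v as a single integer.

Answer: 10

Derivation:
det is linear in entry M[2][2]: det = old_det + (v - -3) * C_22
Cofactor C_22 = -12
Want det = 0: 156 + (v - -3) * -12 = 0
  (v - -3) = -156 / -12 = 13
  v = -3 + (13) = 10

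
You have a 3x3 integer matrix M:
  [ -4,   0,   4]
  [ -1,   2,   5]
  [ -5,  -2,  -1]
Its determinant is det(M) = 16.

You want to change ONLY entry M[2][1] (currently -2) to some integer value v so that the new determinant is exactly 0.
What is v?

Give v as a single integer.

Answer: -3

Derivation:
det is linear in entry M[2][1]: det = old_det + (v - -2) * C_21
Cofactor C_21 = 16
Want det = 0: 16 + (v - -2) * 16 = 0
  (v - -2) = -16 / 16 = -1
  v = -2 + (-1) = -3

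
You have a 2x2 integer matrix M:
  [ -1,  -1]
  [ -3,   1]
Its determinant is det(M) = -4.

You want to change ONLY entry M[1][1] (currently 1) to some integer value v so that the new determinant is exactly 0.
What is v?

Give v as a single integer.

det is linear in entry M[1][1]: det = old_det + (v - 1) * C_11
Cofactor C_11 = -1
Want det = 0: -4 + (v - 1) * -1 = 0
  (v - 1) = 4 / -1 = -4
  v = 1 + (-4) = -3

Answer: -3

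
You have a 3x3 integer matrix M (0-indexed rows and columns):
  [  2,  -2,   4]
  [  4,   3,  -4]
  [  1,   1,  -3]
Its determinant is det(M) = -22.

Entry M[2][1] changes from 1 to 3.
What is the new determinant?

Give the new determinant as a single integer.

det is linear in row 2: changing M[2][1] by delta changes det by delta * cofactor(2,1).
Cofactor C_21 = (-1)^(2+1) * minor(2,1) = 24
Entry delta = 3 - 1 = 2
Det delta = 2 * 24 = 48
New det = -22 + 48 = 26

Answer: 26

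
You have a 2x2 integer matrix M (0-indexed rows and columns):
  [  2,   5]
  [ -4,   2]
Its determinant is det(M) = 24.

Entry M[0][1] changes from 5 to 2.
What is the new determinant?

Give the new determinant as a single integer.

det is linear in row 0: changing M[0][1] by delta changes det by delta * cofactor(0,1).
Cofactor C_01 = (-1)^(0+1) * minor(0,1) = 4
Entry delta = 2 - 5 = -3
Det delta = -3 * 4 = -12
New det = 24 + -12 = 12

Answer: 12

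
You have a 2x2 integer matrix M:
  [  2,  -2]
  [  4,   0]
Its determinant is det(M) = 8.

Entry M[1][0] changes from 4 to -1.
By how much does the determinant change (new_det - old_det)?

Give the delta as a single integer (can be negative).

Cofactor C_10 = 2
Entry delta = -1 - 4 = -5
Det delta = entry_delta * cofactor = -5 * 2 = -10

Answer: -10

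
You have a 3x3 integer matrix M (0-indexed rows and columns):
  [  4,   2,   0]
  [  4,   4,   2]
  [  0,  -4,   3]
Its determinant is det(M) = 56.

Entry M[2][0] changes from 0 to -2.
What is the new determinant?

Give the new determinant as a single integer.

Answer: 48

Derivation:
det is linear in row 2: changing M[2][0] by delta changes det by delta * cofactor(2,0).
Cofactor C_20 = (-1)^(2+0) * minor(2,0) = 4
Entry delta = -2 - 0 = -2
Det delta = -2 * 4 = -8
New det = 56 + -8 = 48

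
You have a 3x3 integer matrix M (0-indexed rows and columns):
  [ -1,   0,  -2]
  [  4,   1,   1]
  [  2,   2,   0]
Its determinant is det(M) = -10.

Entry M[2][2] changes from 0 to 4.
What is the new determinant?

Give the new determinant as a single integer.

det is linear in row 2: changing M[2][2] by delta changes det by delta * cofactor(2,2).
Cofactor C_22 = (-1)^(2+2) * minor(2,2) = -1
Entry delta = 4 - 0 = 4
Det delta = 4 * -1 = -4
New det = -10 + -4 = -14

Answer: -14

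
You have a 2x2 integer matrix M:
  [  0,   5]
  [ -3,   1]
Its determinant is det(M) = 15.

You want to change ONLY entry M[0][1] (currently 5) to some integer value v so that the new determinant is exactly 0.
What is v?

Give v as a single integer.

det is linear in entry M[0][1]: det = old_det + (v - 5) * C_01
Cofactor C_01 = 3
Want det = 0: 15 + (v - 5) * 3 = 0
  (v - 5) = -15 / 3 = -5
  v = 5 + (-5) = 0

Answer: 0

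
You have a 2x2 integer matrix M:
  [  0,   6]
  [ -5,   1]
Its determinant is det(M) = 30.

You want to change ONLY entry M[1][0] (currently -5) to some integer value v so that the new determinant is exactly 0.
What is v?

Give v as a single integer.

det is linear in entry M[1][0]: det = old_det + (v - -5) * C_10
Cofactor C_10 = -6
Want det = 0: 30 + (v - -5) * -6 = 0
  (v - -5) = -30 / -6 = 5
  v = -5 + (5) = 0

Answer: 0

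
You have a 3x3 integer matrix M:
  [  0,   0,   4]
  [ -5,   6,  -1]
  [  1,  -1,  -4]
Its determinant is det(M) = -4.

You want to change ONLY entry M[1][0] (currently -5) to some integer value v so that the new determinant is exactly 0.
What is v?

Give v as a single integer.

Answer: -6

Derivation:
det is linear in entry M[1][0]: det = old_det + (v - -5) * C_10
Cofactor C_10 = -4
Want det = 0: -4 + (v - -5) * -4 = 0
  (v - -5) = 4 / -4 = -1
  v = -5 + (-1) = -6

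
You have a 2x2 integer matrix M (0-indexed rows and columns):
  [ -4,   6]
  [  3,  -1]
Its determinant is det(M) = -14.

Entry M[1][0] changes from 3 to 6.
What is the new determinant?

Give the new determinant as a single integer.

det is linear in row 1: changing M[1][0] by delta changes det by delta * cofactor(1,0).
Cofactor C_10 = (-1)^(1+0) * minor(1,0) = -6
Entry delta = 6 - 3 = 3
Det delta = 3 * -6 = -18
New det = -14 + -18 = -32

Answer: -32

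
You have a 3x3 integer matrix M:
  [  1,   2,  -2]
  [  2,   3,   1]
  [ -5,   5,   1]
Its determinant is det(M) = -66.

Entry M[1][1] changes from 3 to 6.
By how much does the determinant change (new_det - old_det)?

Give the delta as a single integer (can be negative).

Answer: -27

Derivation:
Cofactor C_11 = -9
Entry delta = 6 - 3 = 3
Det delta = entry_delta * cofactor = 3 * -9 = -27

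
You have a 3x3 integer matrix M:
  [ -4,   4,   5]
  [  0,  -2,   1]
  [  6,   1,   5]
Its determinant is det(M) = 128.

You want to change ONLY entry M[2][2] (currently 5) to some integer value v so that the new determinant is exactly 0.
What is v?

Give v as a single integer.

Answer: -11

Derivation:
det is linear in entry M[2][2]: det = old_det + (v - 5) * C_22
Cofactor C_22 = 8
Want det = 0: 128 + (v - 5) * 8 = 0
  (v - 5) = -128 / 8 = -16
  v = 5 + (-16) = -11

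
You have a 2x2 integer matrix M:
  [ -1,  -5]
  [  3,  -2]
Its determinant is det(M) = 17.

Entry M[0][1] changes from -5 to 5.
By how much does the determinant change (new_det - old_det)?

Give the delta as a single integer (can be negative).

Cofactor C_01 = -3
Entry delta = 5 - -5 = 10
Det delta = entry_delta * cofactor = 10 * -3 = -30

Answer: -30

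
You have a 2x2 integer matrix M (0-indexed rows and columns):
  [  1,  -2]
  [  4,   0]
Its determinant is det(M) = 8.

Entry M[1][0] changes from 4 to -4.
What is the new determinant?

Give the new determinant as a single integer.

det is linear in row 1: changing M[1][0] by delta changes det by delta * cofactor(1,0).
Cofactor C_10 = (-1)^(1+0) * minor(1,0) = 2
Entry delta = -4 - 4 = -8
Det delta = -8 * 2 = -16
New det = 8 + -16 = -8

Answer: -8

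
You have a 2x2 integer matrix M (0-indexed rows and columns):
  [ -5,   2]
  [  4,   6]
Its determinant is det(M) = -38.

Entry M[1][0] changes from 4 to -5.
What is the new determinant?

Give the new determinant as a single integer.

det is linear in row 1: changing M[1][0] by delta changes det by delta * cofactor(1,0).
Cofactor C_10 = (-1)^(1+0) * minor(1,0) = -2
Entry delta = -5 - 4 = -9
Det delta = -9 * -2 = 18
New det = -38 + 18 = -20

Answer: -20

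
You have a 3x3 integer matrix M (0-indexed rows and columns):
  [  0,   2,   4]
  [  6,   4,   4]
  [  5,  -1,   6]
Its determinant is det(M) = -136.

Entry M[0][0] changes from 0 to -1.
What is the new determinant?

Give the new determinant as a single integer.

det is linear in row 0: changing M[0][0] by delta changes det by delta * cofactor(0,0).
Cofactor C_00 = (-1)^(0+0) * minor(0,0) = 28
Entry delta = -1 - 0 = -1
Det delta = -1 * 28 = -28
New det = -136 + -28 = -164

Answer: -164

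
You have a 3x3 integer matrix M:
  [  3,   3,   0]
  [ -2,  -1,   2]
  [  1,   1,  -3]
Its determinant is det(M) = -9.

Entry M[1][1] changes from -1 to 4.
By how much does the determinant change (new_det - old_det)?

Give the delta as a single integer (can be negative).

Cofactor C_11 = -9
Entry delta = 4 - -1 = 5
Det delta = entry_delta * cofactor = 5 * -9 = -45

Answer: -45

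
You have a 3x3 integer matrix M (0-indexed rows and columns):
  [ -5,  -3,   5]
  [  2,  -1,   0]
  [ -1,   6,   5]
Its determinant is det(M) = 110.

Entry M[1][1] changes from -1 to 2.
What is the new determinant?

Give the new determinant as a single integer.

Answer: 50

Derivation:
det is linear in row 1: changing M[1][1] by delta changes det by delta * cofactor(1,1).
Cofactor C_11 = (-1)^(1+1) * minor(1,1) = -20
Entry delta = 2 - -1 = 3
Det delta = 3 * -20 = -60
New det = 110 + -60 = 50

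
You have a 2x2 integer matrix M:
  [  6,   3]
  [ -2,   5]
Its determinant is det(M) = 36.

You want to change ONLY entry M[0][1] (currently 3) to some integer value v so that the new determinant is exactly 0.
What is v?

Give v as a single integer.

Answer: -15

Derivation:
det is linear in entry M[0][1]: det = old_det + (v - 3) * C_01
Cofactor C_01 = 2
Want det = 0: 36 + (v - 3) * 2 = 0
  (v - 3) = -36 / 2 = -18
  v = 3 + (-18) = -15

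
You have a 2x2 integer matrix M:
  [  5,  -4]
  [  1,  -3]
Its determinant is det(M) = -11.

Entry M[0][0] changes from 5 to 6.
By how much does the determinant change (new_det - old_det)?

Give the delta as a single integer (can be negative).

Answer: -3

Derivation:
Cofactor C_00 = -3
Entry delta = 6 - 5 = 1
Det delta = entry_delta * cofactor = 1 * -3 = -3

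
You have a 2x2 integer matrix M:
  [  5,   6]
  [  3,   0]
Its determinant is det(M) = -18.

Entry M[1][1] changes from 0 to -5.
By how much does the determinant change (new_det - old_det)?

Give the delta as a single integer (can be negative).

Answer: -25

Derivation:
Cofactor C_11 = 5
Entry delta = -5 - 0 = -5
Det delta = entry_delta * cofactor = -5 * 5 = -25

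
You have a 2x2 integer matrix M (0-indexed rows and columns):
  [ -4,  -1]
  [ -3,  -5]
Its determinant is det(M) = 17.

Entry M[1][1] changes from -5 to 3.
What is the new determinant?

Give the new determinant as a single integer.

Answer: -15

Derivation:
det is linear in row 1: changing M[1][1] by delta changes det by delta * cofactor(1,1).
Cofactor C_11 = (-1)^(1+1) * minor(1,1) = -4
Entry delta = 3 - -5 = 8
Det delta = 8 * -4 = -32
New det = 17 + -32 = -15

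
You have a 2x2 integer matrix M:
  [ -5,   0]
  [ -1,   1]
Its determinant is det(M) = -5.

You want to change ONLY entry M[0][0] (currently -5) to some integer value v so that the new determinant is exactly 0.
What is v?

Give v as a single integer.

det is linear in entry M[0][0]: det = old_det + (v - -5) * C_00
Cofactor C_00 = 1
Want det = 0: -5 + (v - -5) * 1 = 0
  (v - -5) = 5 / 1 = 5
  v = -5 + (5) = 0

Answer: 0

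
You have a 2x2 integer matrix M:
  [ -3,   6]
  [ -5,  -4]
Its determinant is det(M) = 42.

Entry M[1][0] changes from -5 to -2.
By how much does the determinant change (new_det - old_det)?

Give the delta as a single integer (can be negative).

Cofactor C_10 = -6
Entry delta = -2 - -5 = 3
Det delta = entry_delta * cofactor = 3 * -6 = -18

Answer: -18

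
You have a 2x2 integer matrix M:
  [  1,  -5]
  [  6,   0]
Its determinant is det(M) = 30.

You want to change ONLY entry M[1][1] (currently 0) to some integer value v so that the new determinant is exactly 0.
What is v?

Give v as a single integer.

det is linear in entry M[1][1]: det = old_det + (v - 0) * C_11
Cofactor C_11 = 1
Want det = 0: 30 + (v - 0) * 1 = 0
  (v - 0) = -30 / 1 = -30
  v = 0 + (-30) = -30

Answer: -30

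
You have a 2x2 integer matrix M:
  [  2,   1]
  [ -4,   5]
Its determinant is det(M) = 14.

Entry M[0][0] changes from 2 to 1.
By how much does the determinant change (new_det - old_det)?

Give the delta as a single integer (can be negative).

Cofactor C_00 = 5
Entry delta = 1 - 2 = -1
Det delta = entry_delta * cofactor = -1 * 5 = -5

Answer: -5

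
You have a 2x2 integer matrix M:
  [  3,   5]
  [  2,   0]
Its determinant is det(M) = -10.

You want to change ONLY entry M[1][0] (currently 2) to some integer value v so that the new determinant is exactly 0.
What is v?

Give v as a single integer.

Answer: 0

Derivation:
det is linear in entry M[1][0]: det = old_det + (v - 2) * C_10
Cofactor C_10 = -5
Want det = 0: -10 + (v - 2) * -5 = 0
  (v - 2) = 10 / -5 = -2
  v = 2 + (-2) = 0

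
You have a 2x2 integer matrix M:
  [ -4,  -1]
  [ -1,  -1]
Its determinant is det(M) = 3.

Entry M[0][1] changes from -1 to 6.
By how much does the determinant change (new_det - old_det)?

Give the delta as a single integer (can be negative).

Cofactor C_01 = 1
Entry delta = 6 - -1 = 7
Det delta = entry_delta * cofactor = 7 * 1 = 7

Answer: 7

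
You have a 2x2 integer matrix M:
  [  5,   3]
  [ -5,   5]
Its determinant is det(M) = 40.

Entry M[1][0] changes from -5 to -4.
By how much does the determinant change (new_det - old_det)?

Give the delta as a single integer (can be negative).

Cofactor C_10 = -3
Entry delta = -4 - -5 = 1
Det delta = entry_delta * cofactor = 1 * -3 = -3

Answer: -3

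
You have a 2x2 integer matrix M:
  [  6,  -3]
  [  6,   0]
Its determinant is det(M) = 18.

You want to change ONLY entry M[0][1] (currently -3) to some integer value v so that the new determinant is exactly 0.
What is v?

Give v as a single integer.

Answer: 0

Derivation:
det is linear in entry M[0][1]: det = old_det + (v - -3) * C_01
Cofactor C_01 = -6
Want det = 0: 18 + (v - -3) * -6 = 0
  (v - -3) = -18 / -6 = 3
  v = -3 + (3) = 0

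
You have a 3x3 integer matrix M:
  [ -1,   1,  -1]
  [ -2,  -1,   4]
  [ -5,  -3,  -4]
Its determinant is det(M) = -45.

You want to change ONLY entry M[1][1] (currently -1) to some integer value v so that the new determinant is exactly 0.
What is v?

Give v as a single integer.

det is linear in entry M[1][1]: det = old_det + (v - -1) * C_11
Cofactor C_11 = -1
Want det = 0: -45 + (v - -1) * -1 = 0
  (v - -1) = 45 / -1 = -45
  v = -1 + (-45) = -46

Answer: -46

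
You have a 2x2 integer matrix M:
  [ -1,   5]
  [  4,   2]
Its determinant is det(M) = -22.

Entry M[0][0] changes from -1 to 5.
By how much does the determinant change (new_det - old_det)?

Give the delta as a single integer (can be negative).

Answer: 12

Derivation:
Cofactor C_00 = 2
Entry delta = 5 - -1 = 6
Det delta = entry_delta * cofactor = 6 * 2 = 12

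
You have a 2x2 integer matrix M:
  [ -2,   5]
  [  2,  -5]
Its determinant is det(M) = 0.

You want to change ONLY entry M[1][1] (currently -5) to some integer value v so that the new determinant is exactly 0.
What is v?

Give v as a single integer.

Answer: -5

Derivation:
det is linear in entry M[1][1]: det = old_det + (v - -5) * C_11
Cofactor C_11 = -2
Want det = 0: 0 + (v - -5) * -2 = 0
  (v - -5) = 0 / -2 = 0
  v = -5 + (0) = -5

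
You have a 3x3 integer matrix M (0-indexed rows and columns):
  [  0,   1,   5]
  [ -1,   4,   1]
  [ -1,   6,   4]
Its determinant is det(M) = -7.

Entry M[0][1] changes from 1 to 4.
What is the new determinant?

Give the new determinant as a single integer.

det is linear in row 0: changing M[0][1] by delta changes det by delta * cofactor(0,1).
Cofactor C_01 = (-1)^(0+1) * minor(0,1) = 3
Entry delta = 4 - 1 = 3
Det delta = 3 * 3 = 9
New det = -7 + 9 = 2

Answer: 2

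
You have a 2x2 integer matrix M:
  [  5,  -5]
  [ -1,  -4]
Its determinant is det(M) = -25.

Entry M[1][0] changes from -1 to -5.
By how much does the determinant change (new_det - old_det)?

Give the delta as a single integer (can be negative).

Answer: -20

Derivation:
Cofactor C_10 = 5
Entry delta = -5 - -1 = -4
Det delta = entry_delta * cofactor = -4 * 5 = -20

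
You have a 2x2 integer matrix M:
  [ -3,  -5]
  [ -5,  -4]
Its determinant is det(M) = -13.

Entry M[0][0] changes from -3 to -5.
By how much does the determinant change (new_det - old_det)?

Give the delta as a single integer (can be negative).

Answer: 8

Derivation:
Cofactor C_00 = -4
Entry delta = -5 - -3 = -2
Det delta = entry_delta * cofactor = -2 * -4 = 8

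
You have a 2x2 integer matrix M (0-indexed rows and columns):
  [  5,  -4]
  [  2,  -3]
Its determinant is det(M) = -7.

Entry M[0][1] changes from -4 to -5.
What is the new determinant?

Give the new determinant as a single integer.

det is linear in row 0: changing M[0][1] by delta changes det by delta * cofactor(0,1).
Cofactor C_01 = (-1)^(0+1) * minor(0,1) = -2
Entry delta = -5 - -4 = -1
Det delta = -1 * -2 = 2
New det = -7 + 2 = -5

Answer: -5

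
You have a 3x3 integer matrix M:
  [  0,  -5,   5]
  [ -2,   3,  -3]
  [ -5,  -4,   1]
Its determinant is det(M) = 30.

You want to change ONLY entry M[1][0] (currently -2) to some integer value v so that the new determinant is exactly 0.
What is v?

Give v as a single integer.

Answer: 0

Derivation:
det is linear in entry M[1][0]: det = old_det + (v - -2) * C_10
Cofactor C_10 = -15
Want det = 0: 30 + (v - -2) * -15 = 0
  (v - -2) = -30 / -15 = 2
  v = -2 + (2) = 0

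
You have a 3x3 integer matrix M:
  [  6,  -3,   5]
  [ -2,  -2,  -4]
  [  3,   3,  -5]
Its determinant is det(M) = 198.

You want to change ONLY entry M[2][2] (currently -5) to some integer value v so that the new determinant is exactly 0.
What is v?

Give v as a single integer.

det is linear in entry M[2][2]: det = old_det + (v - -5) * C_22
Cofactor C_22 = -18
Want det = 0: 198 + (v - -5) * -18 = 0
  (v - -5) = -198 / -18 = 11
  v = -5 + (11) = 6

Answer: 6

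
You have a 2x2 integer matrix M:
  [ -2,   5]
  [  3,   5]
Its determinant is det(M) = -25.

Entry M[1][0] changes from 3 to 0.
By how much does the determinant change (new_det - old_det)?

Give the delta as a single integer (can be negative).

Cofactor C_10 = -5
Entry delta = 0 - 3 = -3
Det delta = entry_delta * cofactor = -3 * -5 = 15

Answer: 15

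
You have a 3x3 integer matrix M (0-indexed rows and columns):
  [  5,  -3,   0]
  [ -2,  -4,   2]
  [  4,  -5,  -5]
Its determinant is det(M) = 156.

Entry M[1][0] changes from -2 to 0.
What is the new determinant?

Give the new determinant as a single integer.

det is linear in row 1: changing M[1][0] by delta changes det by delta * cofactor(1,0).
Cofactor C_10 = (-1)^(1+0) * minor(1,0) = -15
Entry delta = 0 - -2 = 2
Det delta = 2 * -15 = -30
New det = 156 + -30 = 126

Answer: 126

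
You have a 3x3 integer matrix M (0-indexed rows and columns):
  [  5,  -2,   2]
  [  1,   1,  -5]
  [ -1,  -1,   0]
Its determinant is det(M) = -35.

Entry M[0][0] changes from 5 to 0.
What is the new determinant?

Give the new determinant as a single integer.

det is linear in row 0: changing M[0][0] by delta changes det by delta * cofactor(0,0).
Cofactor C_00 = (-1)^(0+0) * minor(0,0) = -5
Entry delta = 0 - 5 = -5
Det delta = -5 * -5 = 25
New det = -35 + 25 = -10

Answer: -10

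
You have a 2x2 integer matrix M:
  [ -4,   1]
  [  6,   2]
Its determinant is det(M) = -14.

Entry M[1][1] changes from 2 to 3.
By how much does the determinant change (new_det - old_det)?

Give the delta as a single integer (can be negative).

Answer: -4

Derivation:
Cofactor C_11 = -4
Entry delta = 3 - 2 = 1
Det delta = entry_delta * cofactor = 1 * -4 = -4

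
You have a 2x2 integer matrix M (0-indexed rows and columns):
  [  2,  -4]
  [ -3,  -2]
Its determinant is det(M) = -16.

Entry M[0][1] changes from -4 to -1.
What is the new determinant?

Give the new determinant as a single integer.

det is linear in row 0: changing M[0][1] by delta changes det by delta * cofactor(0,1).
Cofactor C_01 = (-1)^(0+1) * minor(0,1) = 3
Entry delta = -1 - -4 = 3
Det delta = 3 * 3 = 9
New det = -16 + 9 = -7

Answer: -7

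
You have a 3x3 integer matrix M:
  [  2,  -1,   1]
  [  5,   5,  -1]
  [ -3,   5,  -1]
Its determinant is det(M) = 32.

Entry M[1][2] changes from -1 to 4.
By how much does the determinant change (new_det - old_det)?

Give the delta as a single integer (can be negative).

Answer: -35

Derivation:
Cofactor C_12 = -7
Entry delta = 4 - -1 = 5
Det delta = entry_delta * cofactor = 5 * -7 = -35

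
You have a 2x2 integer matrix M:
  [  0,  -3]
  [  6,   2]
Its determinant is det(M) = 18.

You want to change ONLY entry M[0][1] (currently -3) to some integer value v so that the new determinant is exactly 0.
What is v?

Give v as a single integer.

det is linear in entry M[0][1]: det = old_det + (v - -3) * C_01
Cofactor C_01 = -6
Want det = 0: 18 + (v - -3) * -6 = 0
  (v - -3) = -18 / -6 = 3
  v = -3 + (3) = 0

Answer: 0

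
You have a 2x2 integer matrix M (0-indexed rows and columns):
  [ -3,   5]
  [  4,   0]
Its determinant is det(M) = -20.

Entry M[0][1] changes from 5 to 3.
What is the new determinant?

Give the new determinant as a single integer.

Answer: -12

Derivation:
det is linear in row 0: changing M[0][1] by delta changes det by delta * cofactor(0,1).
Cofactor C_01 = (-1)^(0+1) * minor(0,1) = -4
Entry delta = 3 - 5 = -2
Det delta = -2 * -4 = 8
New det = -20 + 8 = -12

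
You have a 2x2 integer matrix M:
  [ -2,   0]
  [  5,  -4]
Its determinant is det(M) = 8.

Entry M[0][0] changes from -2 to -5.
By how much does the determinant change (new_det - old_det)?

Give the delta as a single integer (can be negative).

Cofactor C_00 = -4
Entry delta = -5 - -2 = -3
Det delta = entry_delta * cofactor = -3 * -4 = 12

Answer: 12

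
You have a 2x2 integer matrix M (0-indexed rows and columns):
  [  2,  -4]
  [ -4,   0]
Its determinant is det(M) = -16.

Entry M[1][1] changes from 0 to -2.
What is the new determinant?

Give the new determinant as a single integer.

det is linear in row 1: changing M[1][1] by delta changes det by delta * cofactor(1,1).
Cofactor C_11 = (-1)^(1+1) * minor(1,1) = 2
Entry delta = -2 - 0 = -2
Det delta = -2 * 2 = -4
New det = -16 + -4 = -20

Answer: -20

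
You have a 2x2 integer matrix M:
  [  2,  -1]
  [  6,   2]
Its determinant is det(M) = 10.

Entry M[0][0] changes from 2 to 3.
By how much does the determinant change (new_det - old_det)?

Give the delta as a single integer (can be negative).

Cofactor C_00 = 2
Entry delta = 3 - 2 = 1
Det delta = entry_delta * cofactor = 1 * 2 = 2

Answer: 2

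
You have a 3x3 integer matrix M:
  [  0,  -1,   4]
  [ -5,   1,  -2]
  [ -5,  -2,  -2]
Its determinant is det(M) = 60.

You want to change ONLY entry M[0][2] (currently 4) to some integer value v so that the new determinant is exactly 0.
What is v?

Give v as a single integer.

det is linear in entry M[0][2]: det = old_det + (v - 4) * C_02
Cofactor C_02 = 15
Want det = 0: 60 + (v - 4) * 15 = 0
  (v - 4) = -60 / 15 = -4
  v = 4 + (-4) = 0

Answer: 0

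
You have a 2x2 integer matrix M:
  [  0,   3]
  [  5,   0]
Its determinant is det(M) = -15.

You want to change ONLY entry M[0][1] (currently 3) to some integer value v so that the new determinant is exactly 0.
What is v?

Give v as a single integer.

Answer: 0

Derivation:
det is linear in entry M[0][1]: det = old_det + (v - 3) * C_01
Cofactor C_01 = -5
Want det = 0: -15 + (v - 3) * -5 = 0
  (v - 3) = 15 / -5 = -3
  v = 3 + (-3) = 0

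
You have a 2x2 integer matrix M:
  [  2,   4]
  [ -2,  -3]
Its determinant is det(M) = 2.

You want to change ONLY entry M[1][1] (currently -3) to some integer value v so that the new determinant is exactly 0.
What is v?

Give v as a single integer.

Answer: -4

Derivation:
det is linear in entry M[1][1]: det = old_det + (v - -3) * C_11
Cofactor C_11 = 2
Want det = 0: 2 + (v - -3) * 2 = 0
  (v - -3) = -2 / 2 = -1
  v = -3 + (-1) = -4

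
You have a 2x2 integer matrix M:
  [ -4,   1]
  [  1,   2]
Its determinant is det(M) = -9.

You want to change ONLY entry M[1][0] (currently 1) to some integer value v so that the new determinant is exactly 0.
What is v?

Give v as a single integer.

det is linear in entry M[1][0]: det = old_det + (v - 1) * C_10
Cofactor C_10 = -1
Want det = 0: -9 + (v - 1) * -1 = 0
  (v - 1) = 9 / -1 = -9
  v = 1 + (-9) = -8

Answer: -8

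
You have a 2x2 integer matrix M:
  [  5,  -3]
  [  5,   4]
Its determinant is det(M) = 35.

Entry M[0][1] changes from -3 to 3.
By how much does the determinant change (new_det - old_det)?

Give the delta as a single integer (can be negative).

Cofactor C_01 = -5
Entry delta = 3 - -3 = 6
Det delta = entry_delta * cofactor = 6 * -5 = -30

Answer: -30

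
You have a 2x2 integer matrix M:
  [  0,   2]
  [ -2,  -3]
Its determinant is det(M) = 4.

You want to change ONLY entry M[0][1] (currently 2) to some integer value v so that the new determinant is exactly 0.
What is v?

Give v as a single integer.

Answer: 0

Derivation:
det is linear in entry M[0][1]: det = old_det + (v - 2) * C_01
Cofactor C_01 = 2
Want det = 0: 4 + (v - 2) * 2 = 0
  (v - 2) = -4 / 2 = -2
  v = 2 + (-2) = 0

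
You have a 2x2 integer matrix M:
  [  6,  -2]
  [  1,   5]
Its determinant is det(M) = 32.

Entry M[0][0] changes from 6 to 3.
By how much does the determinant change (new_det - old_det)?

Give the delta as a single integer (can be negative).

Cofactor C_00 = 5
Entry delta = 3 - 6 = -3
Det delta = entry_delta * cofactor = -3 * 5 = -15

Answer: -15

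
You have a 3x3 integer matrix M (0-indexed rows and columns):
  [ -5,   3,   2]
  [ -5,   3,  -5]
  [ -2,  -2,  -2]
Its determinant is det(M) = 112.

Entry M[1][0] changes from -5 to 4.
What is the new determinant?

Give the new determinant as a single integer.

det is linear in row 1: changing M[1][0] by delta changes det by delta * cofactor(1,0).
Cofactor C_10 = (-1)^(1+0) * minor(1,0) = 2
Entry delta = 4 - -5 = 9
Det delta = 9 * 2 = 18
New det = 112 + 18 = 130

Answer: 130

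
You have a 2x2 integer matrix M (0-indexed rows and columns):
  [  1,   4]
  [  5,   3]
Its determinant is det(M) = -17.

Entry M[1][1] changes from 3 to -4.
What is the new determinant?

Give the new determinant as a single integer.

det is linear in row 1: changing M[1][1] by delta changes det by delta * cofactor(1,1).
Cofactor C_11 = (-1)^(1+1) * minor(1,1) = 1
Entry delta = -4 - 3 = -7
Det delta = -7 * 1 = -7
New det = -17 + -7 = -24

Answer: -24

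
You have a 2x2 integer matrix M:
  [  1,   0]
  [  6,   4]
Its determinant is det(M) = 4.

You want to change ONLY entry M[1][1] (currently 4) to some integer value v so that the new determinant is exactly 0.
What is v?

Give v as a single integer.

det is linear in entry M[1][1]: det = old_det + (v - 4) * C_11
Cofactor C_11 = 1
Want det = 0: 4 + (v - 4) * 1 = 0
  (v - 4) = -4 / 1 = -4
  v = 4 + (-4) = 0

Answer: 0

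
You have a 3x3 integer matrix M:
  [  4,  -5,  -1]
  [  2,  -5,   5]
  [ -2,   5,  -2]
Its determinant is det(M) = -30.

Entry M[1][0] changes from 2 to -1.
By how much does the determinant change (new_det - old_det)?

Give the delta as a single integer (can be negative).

Answer: 45

Derivation:
Cofactor C_10 = -15
Entry delta = -1 - 2 = -3
Det delta = entry_delta * cofactor = -3 * -15 = 45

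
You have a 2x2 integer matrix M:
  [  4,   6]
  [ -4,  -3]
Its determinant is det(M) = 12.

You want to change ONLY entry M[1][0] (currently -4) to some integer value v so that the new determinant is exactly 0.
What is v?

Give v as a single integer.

det is linear in entry M[1][0]: det = old_det + (v - -4) * C_10
Cofactor C_10 = -6
Want det = 0: 12 + (v - -4) * -6 = 0
  (v - -4) = -12 / -6 = 2
  v = -4 + (2) = -2

Answer: -2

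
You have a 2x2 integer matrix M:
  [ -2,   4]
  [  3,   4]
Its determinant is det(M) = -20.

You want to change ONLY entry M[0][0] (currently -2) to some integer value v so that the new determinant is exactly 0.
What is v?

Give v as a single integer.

det is linear in entry M[0][0]: det = old_det + (v - -2) * C_00
Cofactor C_00 = 4
Want det = 0: -20 + (v - -2) * 4 = 0
  (v - -2) = 20 / 4 = 5
  v = -2 + (5) = 3

Answer: 3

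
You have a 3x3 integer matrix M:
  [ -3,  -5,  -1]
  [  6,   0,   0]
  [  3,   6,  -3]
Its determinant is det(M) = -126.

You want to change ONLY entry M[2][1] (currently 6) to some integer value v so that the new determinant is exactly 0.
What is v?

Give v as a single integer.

Answer: -15

Derivation:
det is linear in entry M[2][1]: det = old_det + (v - 6) * C_21
Cofactor C_21 = -6
Want det = 0: -126 + (v - 6) * -6 = 0
  (v - 6) = 126 / -6 = -21
  v = 6 + (-21) = -15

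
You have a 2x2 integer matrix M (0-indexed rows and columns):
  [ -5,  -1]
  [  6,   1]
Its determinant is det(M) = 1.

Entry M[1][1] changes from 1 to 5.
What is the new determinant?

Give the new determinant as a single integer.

det is linear in row 1: changing M[1][1] by delta changes det by delta * cofactor(1,1).
Cofactor C_11 = (-1)^(1+1) * minor(1,1) = -5
Entry delta = 5 - 1 = 4
Det delta = 4 * -5 = -20
New det = 1 + -20 = -19

Answer: -19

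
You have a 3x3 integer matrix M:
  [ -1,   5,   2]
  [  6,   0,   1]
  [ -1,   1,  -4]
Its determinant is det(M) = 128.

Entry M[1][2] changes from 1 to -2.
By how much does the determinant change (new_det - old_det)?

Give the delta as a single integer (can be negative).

Answer: 12

Derivation:
Cofactor C_12 = -4
Entry delta = -2 - 1 = -3
Det delta = entry_delta * cofactor = -3 * -4 = 12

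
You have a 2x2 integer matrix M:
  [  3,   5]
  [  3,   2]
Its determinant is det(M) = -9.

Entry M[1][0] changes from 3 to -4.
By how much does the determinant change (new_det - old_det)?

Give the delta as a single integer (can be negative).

Cofactor C_10 = -5
Entry delta = -4 - 3 = -7
Det delta = entry_delta * cofactor = -7 * -5 = 35

Answer: 35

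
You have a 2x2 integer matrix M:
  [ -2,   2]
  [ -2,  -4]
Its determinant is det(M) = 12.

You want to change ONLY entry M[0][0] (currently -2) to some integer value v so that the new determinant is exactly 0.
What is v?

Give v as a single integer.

Answer: 1

Derivation:
det is linear in entry M[0][0]: det = old_det + (v - -2) * C_00
Cofactor C_00 = -4
Want det = 0: 12 + (v - -2) * -4 = 0
  (v - -2) = -12 / -4 = 3
  v = -2 + (3) = 1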